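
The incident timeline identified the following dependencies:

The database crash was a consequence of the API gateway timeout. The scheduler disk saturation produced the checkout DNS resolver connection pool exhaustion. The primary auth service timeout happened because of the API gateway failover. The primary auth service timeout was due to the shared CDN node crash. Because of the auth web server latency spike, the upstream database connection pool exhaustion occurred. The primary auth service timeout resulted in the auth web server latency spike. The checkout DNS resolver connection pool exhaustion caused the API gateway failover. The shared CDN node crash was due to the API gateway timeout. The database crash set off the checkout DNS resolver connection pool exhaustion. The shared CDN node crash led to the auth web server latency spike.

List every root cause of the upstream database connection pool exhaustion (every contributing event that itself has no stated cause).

Tracing upstream from the upstream database connection pool exhaustion: the upstream database connection pool exhaustion ← the auth web server latency spike ← the shared CDN node crash ← the API gateway timeout.
A separate upstream branch: the upstream database connection pool exhaustion ← the auth web server latency spike ← the primary auth service timeout ← the API gateway failover ← the checkout DNS resolver connection pool exhaustion ← the scheduler disk saturation.
Each of those chain origins has no stated cause.

the API gateway timeout, the scheduler disk saturation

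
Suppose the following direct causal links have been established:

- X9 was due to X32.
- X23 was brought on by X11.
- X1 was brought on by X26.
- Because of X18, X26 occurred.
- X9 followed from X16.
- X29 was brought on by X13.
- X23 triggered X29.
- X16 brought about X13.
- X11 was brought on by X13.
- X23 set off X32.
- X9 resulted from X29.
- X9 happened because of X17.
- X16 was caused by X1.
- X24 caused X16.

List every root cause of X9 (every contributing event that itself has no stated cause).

Tracing upstream from X9: X9 ← X16 ← X24.
A separate upstream branch: X9 ← X16 ← X1 ← X26 ← X18.
A separate upstream branch: X9 ← X17.
Each of those chain origins has no stated cause.

X17, X18, X24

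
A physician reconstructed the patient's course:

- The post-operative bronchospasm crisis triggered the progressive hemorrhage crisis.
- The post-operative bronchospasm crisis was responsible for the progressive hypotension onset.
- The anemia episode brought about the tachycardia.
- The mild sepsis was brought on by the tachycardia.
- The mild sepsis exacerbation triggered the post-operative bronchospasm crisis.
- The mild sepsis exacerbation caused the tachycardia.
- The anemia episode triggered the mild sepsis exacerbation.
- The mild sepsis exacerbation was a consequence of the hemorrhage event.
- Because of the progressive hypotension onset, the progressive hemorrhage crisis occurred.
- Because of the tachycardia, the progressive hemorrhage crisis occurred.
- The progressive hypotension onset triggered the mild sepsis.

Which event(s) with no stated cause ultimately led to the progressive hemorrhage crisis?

Tracing upstream from the progressive hemorrhage crisis: the progressive hemorrhage crisis ← the tachycardia ← the mild sepsis exacerbation ← the hemorrhage event.
A separate upstream branch: the progressive hemorrhage crisis ← the tachycardia ← the anemia episode.
Each of those chain origins has no stated cause.

the anemia episode, the hemorrhage event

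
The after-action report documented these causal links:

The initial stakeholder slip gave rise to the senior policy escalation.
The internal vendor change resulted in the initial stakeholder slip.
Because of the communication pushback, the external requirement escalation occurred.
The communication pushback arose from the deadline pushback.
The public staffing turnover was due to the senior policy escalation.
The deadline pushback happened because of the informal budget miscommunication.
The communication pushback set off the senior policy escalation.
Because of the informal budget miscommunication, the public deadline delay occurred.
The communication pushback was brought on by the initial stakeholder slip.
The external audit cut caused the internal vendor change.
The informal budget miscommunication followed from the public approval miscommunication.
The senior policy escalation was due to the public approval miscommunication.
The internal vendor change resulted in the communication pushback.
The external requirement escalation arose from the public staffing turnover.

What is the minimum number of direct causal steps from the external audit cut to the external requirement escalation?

Shortest chain: the external audit cut → the internal vendor change → the communication pushback → the external requirement escalation.

3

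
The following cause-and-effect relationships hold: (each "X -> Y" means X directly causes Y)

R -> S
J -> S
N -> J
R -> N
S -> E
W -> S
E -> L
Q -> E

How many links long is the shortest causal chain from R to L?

3

Shortest chain: R → S → E → L.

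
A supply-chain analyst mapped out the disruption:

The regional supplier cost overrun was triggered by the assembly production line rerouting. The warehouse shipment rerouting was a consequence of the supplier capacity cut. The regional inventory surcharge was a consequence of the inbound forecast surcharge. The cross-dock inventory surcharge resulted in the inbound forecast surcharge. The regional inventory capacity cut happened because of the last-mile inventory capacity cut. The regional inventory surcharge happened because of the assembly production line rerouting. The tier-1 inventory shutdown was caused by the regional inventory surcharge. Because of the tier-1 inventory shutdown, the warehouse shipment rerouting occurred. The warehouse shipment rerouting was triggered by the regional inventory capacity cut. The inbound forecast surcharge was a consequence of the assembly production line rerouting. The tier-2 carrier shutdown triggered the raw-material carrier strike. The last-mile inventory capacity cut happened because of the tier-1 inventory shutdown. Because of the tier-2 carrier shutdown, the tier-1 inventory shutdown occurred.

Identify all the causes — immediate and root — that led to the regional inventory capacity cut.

the assembly production line rerouting, the cross-dock inventory surcharge, the inbound forecast surcharge, the last-mile inventory capacity cut, the regional inventory surcharge, the tier-1 inventory shutdown, the tier-2 carrier shutdown

Immediate cause of the regional inventory capacity cut: the last-mile inventory capacity cut.
Further upstream: the assembly production line rerouting, the cross-dock inventory surcharge, the inbound forecast surcharge, the tier-2 carrier shutdown, the regional inventory surcharge, the tier-1 inventory shutdown.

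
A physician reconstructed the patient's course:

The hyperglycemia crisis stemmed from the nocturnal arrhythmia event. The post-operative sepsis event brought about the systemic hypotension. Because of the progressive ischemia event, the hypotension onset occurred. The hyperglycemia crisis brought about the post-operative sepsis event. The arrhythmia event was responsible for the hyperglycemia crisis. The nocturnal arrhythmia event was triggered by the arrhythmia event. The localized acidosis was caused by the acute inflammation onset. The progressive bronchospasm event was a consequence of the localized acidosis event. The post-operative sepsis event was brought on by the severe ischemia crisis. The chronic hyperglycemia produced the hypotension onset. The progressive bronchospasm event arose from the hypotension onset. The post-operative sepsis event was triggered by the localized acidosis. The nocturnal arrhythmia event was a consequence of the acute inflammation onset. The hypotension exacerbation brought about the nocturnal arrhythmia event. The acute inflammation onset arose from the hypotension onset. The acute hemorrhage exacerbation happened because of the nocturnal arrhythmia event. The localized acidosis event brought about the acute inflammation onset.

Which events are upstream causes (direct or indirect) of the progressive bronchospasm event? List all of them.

the chronic hyperglycemia, the hypotension onset, the localized acidosis event, the progressive ischemia event

Immediate causes of the progressive bronchospasm event: the hypotension onset, the localized acidosis event.
Further upstream: the chronic hyperglycemia, the progressive ischemia event.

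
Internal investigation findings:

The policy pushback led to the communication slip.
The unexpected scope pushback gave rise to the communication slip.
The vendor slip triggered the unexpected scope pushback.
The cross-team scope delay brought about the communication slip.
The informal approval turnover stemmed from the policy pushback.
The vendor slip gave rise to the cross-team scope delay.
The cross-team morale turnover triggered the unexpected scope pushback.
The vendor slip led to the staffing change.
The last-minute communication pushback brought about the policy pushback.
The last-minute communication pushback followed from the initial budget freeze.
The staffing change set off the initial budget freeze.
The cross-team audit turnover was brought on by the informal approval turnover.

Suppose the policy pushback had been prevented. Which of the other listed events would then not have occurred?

the cross-team audit turnover, the informal approval turnover

Downstream of the policy pushback: the informal approval turnover, the cross-team audit turnover, the communication slip.
Of those, still caused via another path: the communication slip.
The remainder have no surviving cause.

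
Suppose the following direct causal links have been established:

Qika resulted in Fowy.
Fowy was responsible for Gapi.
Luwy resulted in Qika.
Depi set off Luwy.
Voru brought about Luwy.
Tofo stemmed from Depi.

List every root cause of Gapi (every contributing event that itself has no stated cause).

Depi, Voru

Tracing upstream from Gapi: Gapi ← Fowy ← Qika ← Luwy ← Depi.
A separate upstream branch: Gapi ← Fowy ← Qika ← Luwy ← Voru.
Each of those chain origins has no stated cause.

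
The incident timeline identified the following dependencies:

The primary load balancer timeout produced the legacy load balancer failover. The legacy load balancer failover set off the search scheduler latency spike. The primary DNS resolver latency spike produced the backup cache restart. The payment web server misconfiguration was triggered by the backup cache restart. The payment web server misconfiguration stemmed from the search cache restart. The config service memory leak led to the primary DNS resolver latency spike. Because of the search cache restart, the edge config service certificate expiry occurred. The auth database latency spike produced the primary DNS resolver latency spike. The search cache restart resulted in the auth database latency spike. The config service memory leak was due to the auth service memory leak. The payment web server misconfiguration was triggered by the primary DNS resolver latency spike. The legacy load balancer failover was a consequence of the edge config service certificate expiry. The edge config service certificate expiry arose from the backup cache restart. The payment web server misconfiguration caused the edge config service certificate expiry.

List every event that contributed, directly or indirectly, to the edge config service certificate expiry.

Immediate causes of the edge config service certificate expiry: the search cache restart, the backup cache restart, the payment web server misconfiguration.
Further upstream: the auth service memory leak, the auth database latency spike, the config service memory leak, the primary DNS resolver latency spike.

the auth database latency spike, the auth service memory leak, the backup cache restart, the config service memory leak, the payment web server misconfiguration, the primary DNS resolver latency spike, the search cache restart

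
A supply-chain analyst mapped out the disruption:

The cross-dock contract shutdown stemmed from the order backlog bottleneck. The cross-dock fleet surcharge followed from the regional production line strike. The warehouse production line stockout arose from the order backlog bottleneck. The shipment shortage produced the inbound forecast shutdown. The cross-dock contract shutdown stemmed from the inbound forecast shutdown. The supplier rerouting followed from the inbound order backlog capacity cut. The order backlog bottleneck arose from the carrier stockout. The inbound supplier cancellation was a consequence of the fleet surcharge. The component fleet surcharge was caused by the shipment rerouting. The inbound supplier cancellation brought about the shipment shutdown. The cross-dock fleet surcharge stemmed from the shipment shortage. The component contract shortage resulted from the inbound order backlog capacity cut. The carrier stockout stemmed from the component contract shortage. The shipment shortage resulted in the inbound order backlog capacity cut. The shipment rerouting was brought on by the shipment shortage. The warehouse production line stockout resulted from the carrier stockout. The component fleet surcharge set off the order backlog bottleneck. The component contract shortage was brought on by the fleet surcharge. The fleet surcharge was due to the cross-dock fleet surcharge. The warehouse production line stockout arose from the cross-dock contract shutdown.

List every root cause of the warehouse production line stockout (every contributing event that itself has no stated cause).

the regional production line strike, the shipment shortage

Tracing upstream from the warehouse production line stockout: the warehouse production line stockout ← the cross-dock contract shutdown ← the inbound forecast shutdown ← the shipment shortage.
A separate upstream branch: the warehouse production line stockout ← the carrier stockout ← the component contract shortage ← the fleet surcharge ← the cross-dock fleet surcharge ← the regional production line strike.
Each of those chain origins has no stated cause.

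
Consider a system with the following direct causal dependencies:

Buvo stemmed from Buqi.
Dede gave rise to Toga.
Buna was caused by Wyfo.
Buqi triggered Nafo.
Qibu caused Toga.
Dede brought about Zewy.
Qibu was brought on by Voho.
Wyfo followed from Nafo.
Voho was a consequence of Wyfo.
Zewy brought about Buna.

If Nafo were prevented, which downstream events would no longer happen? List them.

Qibu, Voho, Wyfo

Downstream of Nafo: Wyfo, Voho, Qibu, Buna, Toga.
Of those, still caused via another path: Buna, Toga.
The remainder have no surviving cause.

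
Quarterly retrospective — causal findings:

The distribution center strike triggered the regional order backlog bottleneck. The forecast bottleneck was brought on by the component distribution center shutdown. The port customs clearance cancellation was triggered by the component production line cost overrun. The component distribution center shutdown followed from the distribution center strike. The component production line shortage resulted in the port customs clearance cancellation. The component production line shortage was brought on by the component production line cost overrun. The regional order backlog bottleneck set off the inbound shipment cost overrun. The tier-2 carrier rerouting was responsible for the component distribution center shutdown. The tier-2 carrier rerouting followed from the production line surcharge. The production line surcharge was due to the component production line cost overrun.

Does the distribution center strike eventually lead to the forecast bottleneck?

Yes

There is a causal chain: the distribution center strike → the component distribution center shutdown → the forecast bottleneck.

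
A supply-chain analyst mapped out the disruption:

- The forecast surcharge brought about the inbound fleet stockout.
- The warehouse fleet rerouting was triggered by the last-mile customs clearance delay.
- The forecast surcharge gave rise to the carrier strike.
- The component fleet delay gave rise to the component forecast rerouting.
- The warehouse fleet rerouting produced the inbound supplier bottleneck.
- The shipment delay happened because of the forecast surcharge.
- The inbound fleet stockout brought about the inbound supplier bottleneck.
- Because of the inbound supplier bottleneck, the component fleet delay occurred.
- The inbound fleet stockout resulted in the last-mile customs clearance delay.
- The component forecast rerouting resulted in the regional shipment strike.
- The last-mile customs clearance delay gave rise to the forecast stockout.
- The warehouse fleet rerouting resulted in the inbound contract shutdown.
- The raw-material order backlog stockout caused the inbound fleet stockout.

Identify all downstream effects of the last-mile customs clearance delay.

the component fleet delay, the component forecast rerouting, the forecast stockout, the inbound contract shutdown, the inbound supplier bottleneck, the regional shipment strike, the warehouse fleet rerouting

Direct effects: the forecast stockout, the warehouse fleet rerouting.
2 steps out: the inbound contract shutdown, the inbound supplier bottleneck.
3 steps out: the component fleet delay.
4 steps out: the component forecast rerouting.
5 steps out: the regional shipment strike.
Not reachable from it: the forecast surcharge, the inbound fleet stockout, the shipment delay, the carrier strike, the raw-material order backlog stockout.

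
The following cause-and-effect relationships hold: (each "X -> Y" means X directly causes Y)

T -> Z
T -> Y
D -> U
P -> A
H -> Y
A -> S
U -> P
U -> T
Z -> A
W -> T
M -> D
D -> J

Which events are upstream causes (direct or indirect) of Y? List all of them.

D, H, M, T, U, W

Immediate causes of Y: T, H.
Further upstream: W, M, D, U.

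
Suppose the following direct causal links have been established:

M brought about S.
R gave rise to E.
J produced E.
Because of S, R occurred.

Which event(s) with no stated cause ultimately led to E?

J, M

Tracing upstream from E: E ← J.
A separate upstream branch: E ← R ← S ← M.
Each of those chain origins has no stated cause.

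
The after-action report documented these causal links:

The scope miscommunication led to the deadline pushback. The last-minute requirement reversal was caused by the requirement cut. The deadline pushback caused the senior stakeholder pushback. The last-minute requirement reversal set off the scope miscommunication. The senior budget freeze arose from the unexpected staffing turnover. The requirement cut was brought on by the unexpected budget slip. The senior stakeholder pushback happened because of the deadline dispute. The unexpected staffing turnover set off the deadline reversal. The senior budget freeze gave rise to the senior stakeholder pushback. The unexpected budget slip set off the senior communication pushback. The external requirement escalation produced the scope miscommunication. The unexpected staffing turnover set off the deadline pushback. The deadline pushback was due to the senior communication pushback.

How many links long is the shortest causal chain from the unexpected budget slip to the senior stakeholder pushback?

Shortest chain: the unexpected budget slip → the senior communication pushback → the deadline pushback → the senior stakeholder pushback.

3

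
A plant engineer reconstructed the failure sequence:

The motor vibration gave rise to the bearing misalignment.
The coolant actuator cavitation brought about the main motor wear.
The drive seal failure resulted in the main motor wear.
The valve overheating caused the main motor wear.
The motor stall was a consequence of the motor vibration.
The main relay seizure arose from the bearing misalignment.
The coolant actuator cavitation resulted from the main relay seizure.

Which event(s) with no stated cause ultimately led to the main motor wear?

the drive seal failure, the motor vibration, the valve overheating

Tracing upstream from the main motor wear: the main motor wear ← the coolant actuator cavitation ← the main relay seizure ← the bearing misalignment ← the motor vibration.
A separate upstream branch: the main motor wear ← the valve overheating.
A separate upstream branch: the main motor wear ← the drive seal failure.
Each of those chain origins has no stated cause.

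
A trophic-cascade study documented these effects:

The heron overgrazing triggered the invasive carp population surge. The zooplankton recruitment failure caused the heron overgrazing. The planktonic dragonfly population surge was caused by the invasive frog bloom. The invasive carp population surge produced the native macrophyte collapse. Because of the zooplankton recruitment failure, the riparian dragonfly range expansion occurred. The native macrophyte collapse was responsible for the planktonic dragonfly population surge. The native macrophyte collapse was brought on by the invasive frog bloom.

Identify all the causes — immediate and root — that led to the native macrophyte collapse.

the heron overgrazing, the invasive carp population surge, the invasive frog bloom, the zooplankton recruitment failure

Immediate causes of the native macrophyte collapse: the invasive carp population surge, the invasive frog bloom.
Further upstream: the zooplankton recruitment failure, the heron overgrazing.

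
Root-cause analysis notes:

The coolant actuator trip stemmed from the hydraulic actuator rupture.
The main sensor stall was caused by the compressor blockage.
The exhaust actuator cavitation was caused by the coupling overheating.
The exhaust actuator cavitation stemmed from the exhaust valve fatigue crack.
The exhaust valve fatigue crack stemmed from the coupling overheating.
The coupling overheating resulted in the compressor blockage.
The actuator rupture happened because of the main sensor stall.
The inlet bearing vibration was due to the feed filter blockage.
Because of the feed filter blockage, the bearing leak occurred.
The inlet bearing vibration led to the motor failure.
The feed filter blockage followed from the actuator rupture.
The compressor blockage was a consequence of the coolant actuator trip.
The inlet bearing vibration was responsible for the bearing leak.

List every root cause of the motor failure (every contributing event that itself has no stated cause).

Tracing upstream from the motor failure: the motor failure ← the inlet bearing vibration ← the feed filter blockage ← the actuator rupture ← the main sensor stall ← the compressor blockage ← the coolant actuator trip ← the hydraulic actuator rupture.
A separate upstream branch: the motor failure ← the inlet bearing vibration ← the feed filter blockage ← the actuator rupture ← the main sensor stall ← the compressor blockage ← the coupling overheating.
Each of those chain origins has no stated cause.

the coupling overheating, the hydraulic actuator rupture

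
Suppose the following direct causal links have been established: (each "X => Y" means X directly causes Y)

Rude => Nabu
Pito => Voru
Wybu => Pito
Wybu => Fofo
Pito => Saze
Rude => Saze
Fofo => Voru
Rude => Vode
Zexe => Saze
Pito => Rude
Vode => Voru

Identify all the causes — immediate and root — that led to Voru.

Fofo, Pito, Rude, Vode, Wybu

Immediate causes of Voru: Pito, Fofo, Vode.
Further upstream: Wybu, Rude.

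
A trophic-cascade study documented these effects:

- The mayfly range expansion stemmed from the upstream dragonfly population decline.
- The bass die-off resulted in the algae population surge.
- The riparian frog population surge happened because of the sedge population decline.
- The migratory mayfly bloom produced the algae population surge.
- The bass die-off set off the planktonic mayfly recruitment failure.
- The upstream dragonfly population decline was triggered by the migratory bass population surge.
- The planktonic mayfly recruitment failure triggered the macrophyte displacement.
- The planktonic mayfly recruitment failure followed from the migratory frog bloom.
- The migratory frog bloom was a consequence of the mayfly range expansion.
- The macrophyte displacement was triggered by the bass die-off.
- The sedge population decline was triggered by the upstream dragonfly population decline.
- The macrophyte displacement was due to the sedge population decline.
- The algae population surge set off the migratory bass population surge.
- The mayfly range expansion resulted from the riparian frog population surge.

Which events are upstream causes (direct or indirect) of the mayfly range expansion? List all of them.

Immediate causes of the mayfly range expansion: the upstream dragonfly population decline, the riparian frog population surge.
Further upstream: the bass die-off, the algae population surge, the migratory bass population surge, the sedge population decline, the migratory mayfly bloom.

the algae population surge, the bass die-off, the migratory bass population surge, the migratory mayfly bloom, the riparian frog population surge, the sedge population decline, the upstream dragonfly population decline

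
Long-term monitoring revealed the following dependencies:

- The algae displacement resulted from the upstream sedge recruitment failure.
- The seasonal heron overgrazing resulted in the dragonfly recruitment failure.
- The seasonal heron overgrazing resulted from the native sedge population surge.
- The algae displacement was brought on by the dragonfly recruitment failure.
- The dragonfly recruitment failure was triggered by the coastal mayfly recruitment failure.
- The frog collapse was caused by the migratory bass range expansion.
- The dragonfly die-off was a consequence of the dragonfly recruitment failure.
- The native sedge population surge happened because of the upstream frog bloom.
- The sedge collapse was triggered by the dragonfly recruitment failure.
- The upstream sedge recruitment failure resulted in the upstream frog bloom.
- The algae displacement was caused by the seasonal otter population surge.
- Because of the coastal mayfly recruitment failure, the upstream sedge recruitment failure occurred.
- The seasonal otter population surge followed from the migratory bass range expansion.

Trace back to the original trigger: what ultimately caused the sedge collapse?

Tracing upstream from the sedge collapse: the sedge collapse ← the dragonfly recruitment failure ← the coastal mayfly recruitment failure.
The coastal mayfly recruitment failure has no stated cause, so it is the root.

the coastal mayfly recruitment failure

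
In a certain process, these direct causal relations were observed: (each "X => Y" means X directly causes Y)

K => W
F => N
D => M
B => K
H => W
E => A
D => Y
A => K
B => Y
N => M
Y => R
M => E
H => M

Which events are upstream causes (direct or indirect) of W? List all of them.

Immediate causes of W: H, K.
Further upstream: B, F, N, D, M, E, A.

A, B, D, E, F, H, K, M, N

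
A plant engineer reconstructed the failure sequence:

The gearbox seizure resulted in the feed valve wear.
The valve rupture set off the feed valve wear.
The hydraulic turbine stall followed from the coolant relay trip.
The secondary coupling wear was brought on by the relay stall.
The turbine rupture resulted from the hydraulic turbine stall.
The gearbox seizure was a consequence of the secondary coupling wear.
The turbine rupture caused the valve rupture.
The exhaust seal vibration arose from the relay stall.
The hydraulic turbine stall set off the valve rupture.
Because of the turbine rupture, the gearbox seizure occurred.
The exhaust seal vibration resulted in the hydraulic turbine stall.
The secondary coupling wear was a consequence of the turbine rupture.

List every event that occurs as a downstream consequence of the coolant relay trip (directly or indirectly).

the feed valve wear, the gearbox seizure, the hydraulic turbine stall, the secondary coupling wear, the turbine rupture, the valve rupture

Direct effects: the hydraulic turbine stall.
2 steps out: the turbine rupture, the valve rupture.
3 steps out: the secondary coupling wear, the gearbox seizure, the feed valve wear.
Not reachable from it: the relay stall, the exhaust seal vibration.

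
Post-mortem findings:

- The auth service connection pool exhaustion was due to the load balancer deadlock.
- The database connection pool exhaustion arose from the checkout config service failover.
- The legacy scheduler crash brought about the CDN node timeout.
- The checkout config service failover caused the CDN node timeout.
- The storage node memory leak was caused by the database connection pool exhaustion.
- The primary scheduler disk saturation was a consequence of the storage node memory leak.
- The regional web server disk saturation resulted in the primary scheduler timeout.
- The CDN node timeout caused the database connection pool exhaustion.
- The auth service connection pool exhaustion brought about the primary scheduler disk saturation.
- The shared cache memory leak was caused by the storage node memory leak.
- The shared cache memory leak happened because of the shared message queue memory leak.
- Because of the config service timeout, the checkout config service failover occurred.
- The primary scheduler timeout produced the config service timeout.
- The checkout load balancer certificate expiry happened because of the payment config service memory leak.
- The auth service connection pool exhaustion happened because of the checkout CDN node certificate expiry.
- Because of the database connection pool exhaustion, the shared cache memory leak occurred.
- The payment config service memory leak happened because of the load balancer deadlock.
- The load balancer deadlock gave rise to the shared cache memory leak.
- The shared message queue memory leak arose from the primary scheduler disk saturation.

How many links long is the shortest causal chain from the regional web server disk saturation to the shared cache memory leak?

5

Shortest chain: the regional web server disk saturation → the primary scheduler timeout → the config service timeout → the checkout config service failover → the database connection pool exhaustion → the shared cache memory leak.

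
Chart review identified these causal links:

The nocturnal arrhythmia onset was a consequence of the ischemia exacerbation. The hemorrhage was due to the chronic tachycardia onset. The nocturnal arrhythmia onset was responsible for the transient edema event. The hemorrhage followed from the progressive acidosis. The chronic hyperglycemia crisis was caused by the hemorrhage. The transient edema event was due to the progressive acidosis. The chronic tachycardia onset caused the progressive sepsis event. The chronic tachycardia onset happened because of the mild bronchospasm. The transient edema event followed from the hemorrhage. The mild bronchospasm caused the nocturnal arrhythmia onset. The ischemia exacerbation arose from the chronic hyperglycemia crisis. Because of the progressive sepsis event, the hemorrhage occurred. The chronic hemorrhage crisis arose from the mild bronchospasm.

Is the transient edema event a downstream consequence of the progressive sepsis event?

Yes

There is a causal chain: the progressive sepsis event → the hemorrhage → the transient edema event.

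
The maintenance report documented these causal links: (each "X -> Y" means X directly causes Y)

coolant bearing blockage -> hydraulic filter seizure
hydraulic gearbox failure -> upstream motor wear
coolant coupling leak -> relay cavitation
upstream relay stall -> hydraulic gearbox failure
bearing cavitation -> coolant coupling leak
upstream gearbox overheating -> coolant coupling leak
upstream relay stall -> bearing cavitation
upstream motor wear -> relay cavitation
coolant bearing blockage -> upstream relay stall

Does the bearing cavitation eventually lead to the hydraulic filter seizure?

No

The bearing cavitation leads to the coolant coupling leak, the relay cavitation; the hydraulic filter seizure is not among them.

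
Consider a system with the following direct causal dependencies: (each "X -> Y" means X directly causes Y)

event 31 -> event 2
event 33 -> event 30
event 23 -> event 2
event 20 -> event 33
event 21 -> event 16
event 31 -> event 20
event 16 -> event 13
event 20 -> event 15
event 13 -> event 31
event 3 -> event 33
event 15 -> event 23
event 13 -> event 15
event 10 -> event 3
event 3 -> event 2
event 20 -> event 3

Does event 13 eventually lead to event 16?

Event 13 leads to event 31, event 20, event 3, event 15, event 33, event 30, event 23, event 2; event 16 is not among them.

No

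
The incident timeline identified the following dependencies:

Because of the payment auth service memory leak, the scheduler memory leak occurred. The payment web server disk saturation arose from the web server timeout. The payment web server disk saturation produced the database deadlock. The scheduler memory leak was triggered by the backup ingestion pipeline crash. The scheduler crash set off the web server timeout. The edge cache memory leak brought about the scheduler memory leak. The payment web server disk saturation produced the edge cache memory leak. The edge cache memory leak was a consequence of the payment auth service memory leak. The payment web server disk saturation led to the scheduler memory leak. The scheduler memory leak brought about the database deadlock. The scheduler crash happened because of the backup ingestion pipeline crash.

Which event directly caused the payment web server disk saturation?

Upstream contributors include the backup ingestion pipeline crash, the scheduler crash, but only the web server timeout feeds directly into the payment web server disk saturation.

the web server timeout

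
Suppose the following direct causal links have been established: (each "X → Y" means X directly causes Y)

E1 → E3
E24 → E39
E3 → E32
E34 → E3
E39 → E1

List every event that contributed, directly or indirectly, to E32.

E1, E24, E3, E34, E39

Immediate cause of E32: E3.
Further upstream: E24, E39, E1, E34.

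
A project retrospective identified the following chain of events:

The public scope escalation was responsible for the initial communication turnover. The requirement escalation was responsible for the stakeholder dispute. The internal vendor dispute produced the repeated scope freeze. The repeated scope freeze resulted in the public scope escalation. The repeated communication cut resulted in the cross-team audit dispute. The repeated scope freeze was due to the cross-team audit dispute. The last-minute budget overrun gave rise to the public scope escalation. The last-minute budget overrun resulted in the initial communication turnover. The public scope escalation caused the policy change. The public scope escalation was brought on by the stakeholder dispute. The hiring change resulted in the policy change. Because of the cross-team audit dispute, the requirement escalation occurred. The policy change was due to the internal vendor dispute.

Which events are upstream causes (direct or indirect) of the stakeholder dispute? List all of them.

Immediate cause of the stakeholder dispute: the requirement escalation.
Further upstream: the repeated communication cut, the cross-team audit dispute.

the cross-team audit dispute, the repeated communication cut, the requirement escalation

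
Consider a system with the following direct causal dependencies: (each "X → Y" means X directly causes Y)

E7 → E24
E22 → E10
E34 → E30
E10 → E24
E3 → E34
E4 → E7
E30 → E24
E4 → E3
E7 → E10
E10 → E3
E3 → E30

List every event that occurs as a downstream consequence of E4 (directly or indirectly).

E10, E24, E3, E30, E34, E7

Direct effects: E7, E3.
2 steps out: E10, E34, E30, E24.
Not reachable from it: E22.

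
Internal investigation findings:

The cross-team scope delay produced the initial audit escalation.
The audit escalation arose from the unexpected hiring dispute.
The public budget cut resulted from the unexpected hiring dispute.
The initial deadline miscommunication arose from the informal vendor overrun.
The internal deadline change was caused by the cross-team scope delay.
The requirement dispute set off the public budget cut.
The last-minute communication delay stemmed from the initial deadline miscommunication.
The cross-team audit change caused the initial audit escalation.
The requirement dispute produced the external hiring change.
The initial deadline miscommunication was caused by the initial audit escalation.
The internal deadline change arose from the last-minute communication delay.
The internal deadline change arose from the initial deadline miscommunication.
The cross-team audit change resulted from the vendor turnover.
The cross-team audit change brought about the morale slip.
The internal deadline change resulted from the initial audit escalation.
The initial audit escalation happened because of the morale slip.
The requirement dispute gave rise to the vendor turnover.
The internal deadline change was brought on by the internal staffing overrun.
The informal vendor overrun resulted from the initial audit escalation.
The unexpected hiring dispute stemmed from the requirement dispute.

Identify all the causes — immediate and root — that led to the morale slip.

the cross-team audit change, the requirement dispute, the vendor turnover

Immediate cause of the morale slip: the cross-team audit change.
Further upstream: the requirement dispute, the vendor turnover.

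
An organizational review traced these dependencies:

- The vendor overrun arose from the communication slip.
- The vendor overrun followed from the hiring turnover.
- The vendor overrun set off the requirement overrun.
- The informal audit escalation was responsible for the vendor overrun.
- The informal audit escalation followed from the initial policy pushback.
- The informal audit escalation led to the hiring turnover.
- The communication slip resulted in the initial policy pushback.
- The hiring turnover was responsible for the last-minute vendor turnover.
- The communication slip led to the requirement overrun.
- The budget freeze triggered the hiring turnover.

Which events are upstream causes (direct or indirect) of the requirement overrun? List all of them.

Immediate causes of the requirement overrun: the communication slip, the vendor overrun.
Further upstream: the initial policy pushback, the budget freeze, the informal audit escalation, the hiring turnover.

the budget freeze, the communication slip, the hiring turnover, the informal audit escalation, the initial policy pushback, the vendor overrun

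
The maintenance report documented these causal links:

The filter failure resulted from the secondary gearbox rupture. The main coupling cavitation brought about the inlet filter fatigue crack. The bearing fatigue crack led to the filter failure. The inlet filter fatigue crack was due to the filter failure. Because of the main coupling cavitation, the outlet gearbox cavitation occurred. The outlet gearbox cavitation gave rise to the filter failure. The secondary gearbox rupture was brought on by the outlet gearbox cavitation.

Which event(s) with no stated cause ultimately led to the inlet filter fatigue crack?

the bearing fatigue crack, the main coupling cavitation

Tracing upstream from the inlet filter fatigue crack: the inlet filter fatigue crack ← the main coupling cavitation.
A separate upstream branch: the inlet filter fatigue crack ← the filter failure ← the bearing fatigue crack.
Each of those chain origins has no stated cause.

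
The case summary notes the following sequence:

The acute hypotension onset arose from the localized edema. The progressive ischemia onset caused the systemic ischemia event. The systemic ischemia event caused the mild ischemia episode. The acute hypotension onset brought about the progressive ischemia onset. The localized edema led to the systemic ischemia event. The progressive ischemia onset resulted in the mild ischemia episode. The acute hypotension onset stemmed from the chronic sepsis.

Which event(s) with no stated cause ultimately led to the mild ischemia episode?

Tracing upstream from the mild ischemia episode: the mild ischemia episode ← the systemic ischemia event ← the localized edema.
A separate upstream branch: the mild ischemia episode ← the progressive ischemia onset ← the acute hypotension onset ← the chronic sepsis.
Each of those chain origins has no stated cause.

the chronic sepsis, the localized edema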